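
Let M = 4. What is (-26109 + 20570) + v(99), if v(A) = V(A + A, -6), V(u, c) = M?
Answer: -5535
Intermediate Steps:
V(u, c) = 4
v(A) = 4
(-26109 + 20570) + v(99) = (-26109 + 20570) + 4 = -5539 + 4 = -5535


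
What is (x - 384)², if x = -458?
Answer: 708964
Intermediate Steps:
(x - 384)² = (-458 - 384)² = (-842)² = 708964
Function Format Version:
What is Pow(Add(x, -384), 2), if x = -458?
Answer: 708964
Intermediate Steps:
Pow(Add(x, -384), 2) = Pow(Add(-458, -384), 2) = Pow(-842, 2) = 708964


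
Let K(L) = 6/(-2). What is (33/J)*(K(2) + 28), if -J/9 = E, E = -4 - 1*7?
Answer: 25/3 ≈ 8.3333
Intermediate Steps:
K(L) = -3 (K(L) = 6*(-1/2) = -3)
E = -11 (E = -4 - 7 = -11)
J = 99 (J = -9*(-11) = 99)
(33/J)*(K(2) + 28) = (33/99)*(-3 + 28) = (33*(1/99))*25 = (1/3)*25 = 25/3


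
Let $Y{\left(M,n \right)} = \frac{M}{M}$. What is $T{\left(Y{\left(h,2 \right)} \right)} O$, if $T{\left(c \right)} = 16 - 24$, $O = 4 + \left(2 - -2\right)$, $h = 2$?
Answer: $-64$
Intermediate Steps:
$Y{\left(M,n \right)} = 1$
$O = 8$ ($O = 4 + \left(2 + 2\right) = 4 + 4 = 8$)
$T{\left(c \right)} = -8$ ($T{\left(c \right)} = 16 - 24 = -8$)
$T{\left(Y{\left(h,2 \right)} \right)} O = \left(-8\right) 8 = -64$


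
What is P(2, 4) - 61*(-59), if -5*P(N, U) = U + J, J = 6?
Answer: 3597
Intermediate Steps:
P(N, U) = -6/5 - U/5 (P(N, U) = -(U + 6)/5 = -(6 + U)/5 = -6/5 - U/5)
P(2, 4) - 61*(-59) = (-6/5 - ⅕*4) - 61*(-59) = (-6/5 - ⅘) + 3599 = -2 + 3599 = 3597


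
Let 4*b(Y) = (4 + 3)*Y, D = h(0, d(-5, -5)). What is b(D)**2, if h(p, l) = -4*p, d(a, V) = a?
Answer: 0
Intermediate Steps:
D = 0 (D = -4*0 = 0)
b(Y) = 7*Y/4 (b(Y) = ((4 + 3)*Y)/4 = (7*Y)/4 = 7*Y/4)
b(D)**2 = ((7/4)*0)**2 = 0**2 = 0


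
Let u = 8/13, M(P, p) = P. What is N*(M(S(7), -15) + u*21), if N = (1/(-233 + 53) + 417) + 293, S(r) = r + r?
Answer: 4472965/234 ≈ 19115.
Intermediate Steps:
S(r) = 2*r
u = 8/13 (u = 8*(1/13) = 8/13 ≈ 0.61539)
N = 127799/180 (N = (1/(-180) + 417) + 293 = (-1/180 + 417) + 293 = 75059/180 + 293 = 127799/180 ≈ 709.99)
N*(M(S(7), -15) + u*21) = 127799*(2*7 + (8/13)*21)/180 = 127799*(14 + 168/13)/180 = (127799/180)*(350/13) = 4472965/234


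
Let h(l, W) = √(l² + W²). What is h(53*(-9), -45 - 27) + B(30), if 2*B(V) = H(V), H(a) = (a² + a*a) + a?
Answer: 915 + 117*√17 ≈ 1397.4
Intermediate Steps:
H(a) = a + 2*a² (H(a) = (a² + a²) + a = 2*a² + a = a + 2*a²)
B(V) = V*(1 + 2*V)/2 (B(V) = (V*(1 + 2*V))/2 = V*(1 + 2*V)/2)
h(l, W) = √(W² + l²)
h(53*(-9), -45 - 27) + B(30) = √((-45 - 27)² + (53*(-9))²) + 30*(½ + 30) = √((-72)² + (-477)²) + 30*(61/2) = √(5184 + 227529) + 915 = √232713 + 915 = 117*√17 + 915 = 915 + 117*√17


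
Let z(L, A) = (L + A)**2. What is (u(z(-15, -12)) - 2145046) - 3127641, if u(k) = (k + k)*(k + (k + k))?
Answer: -2084041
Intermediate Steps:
z(L, A) = (A + L)**2
u(k) = 6*k**2 (u(k) = (2*k)*(k + 2*k) = (2*k)*(3*k) = 6*k**2)
(u(z(-15, -12)) - 2145046) - 3127641 = (6*((-12 - 15)**2)**2 - 2145046) - 3127641 = (6*((-27)**2)**2 - 2145046) - 3127641 = (6*729**2 - 2145046) - 3127641 = (6*531441 - 2145046) - 3127641 = (3188646 - 2145046) - 3127641 = 1043600 - 3127641 = -2084041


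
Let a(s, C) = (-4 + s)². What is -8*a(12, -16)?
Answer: -512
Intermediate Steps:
-8*a(12, -16) = -8*(-4 + 12)² = -8*8² = -8*64 = -512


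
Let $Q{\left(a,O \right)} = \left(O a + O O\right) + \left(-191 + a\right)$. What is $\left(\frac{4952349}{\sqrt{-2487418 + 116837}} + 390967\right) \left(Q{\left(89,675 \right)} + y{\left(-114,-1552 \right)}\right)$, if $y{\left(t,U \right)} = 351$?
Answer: $201719032683 - \frac{2555159514201 i \sqrt{2370581}}{2370581} \approx 2.0172 \cdot 10^{11} - 1.6596 \cdot 10^{9} i$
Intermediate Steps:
$Q{\left(a,O \right)} = -191 + a + O^{2} + O a$ ($Q{\left(a,O \right)} = \left(O a + O^{2}\right) + \left(-191 + a\right) = \left(O^{2} + O a\right) + \left(-191 + a\right) = -191 + a + O^{2} + O a$)
$\left(\frac{4952349}{\sqrt{-2487418 + 116837}} + 390967\right) \left(Q{\left(89,675 \right)} + y{\left(-114,-1552 \right)}\right) = \left(\frac{4952349}{\sqrt{-2487418 + 116837}} + 390967\right) \left(\left(-191 + 89 + 675^{2} + 675 \cdot 89\right) + 351\right) = \left(\frac{4952349}{\sqrt{-2370581}} + 390967\right) \left(\left(-191 + 89 + 455625 + 60075\right) + 351\right) = \left(\frac{4952349}{i \sqrt{2370581}} + 390967\right) \left(515598 + 351\right) = \left(4952349 \left(- \frac{i \sqrt{2370581}}{2370581}\right) + 390967\right) 515949 = \left(- \frac{4952349 i \sqrt{2370581}}{2370581} + 390967\right) 515949 = \left(390967 - \frac{4952349 i \sqrt{2370581}}{2370581}\right) 515949 = 201719032683 - \frac{2555159514201 i \sqrt{2370581}}{2370581}$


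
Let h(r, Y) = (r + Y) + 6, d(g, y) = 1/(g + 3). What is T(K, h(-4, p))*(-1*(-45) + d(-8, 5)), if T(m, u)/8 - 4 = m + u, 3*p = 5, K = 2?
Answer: 51968/15 ≈ 3464.5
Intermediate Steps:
d(g, y) = 1/(3 + g)
p = 5/3 (p = (1/3)*5 = 5/3 ≈ 1.6667)
h(r, Y) = 6 + Y + r (h(r, Y) = (Y + r) + 6 = 6 + Y + r)
T(m, u) = 32 + 8*m + 8*u (T(m, u) = 32 + 8*(m + u) = 32 + (8*m + 8*u) = 32 + 8*m + 8*u)
T(K, h(-4, p))*(-1*(-45) + d(-8, 5)) = (32 + 8*2 + 8*(6 + 5/3 - 4))*(-1*(-45) + 1/(3 - 8)) = (32 + 16 + 8*(11/3))*(45 + 1/(-5)) = (32 + 16 + 88/3)*(45 - 1/5) = (232/3)*(224/5) = 51968/15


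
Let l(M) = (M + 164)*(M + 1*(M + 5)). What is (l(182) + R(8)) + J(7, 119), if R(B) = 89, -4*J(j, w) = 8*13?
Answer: 127737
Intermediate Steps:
J(j, w) = -26 (J(j, w) = -2*13 = -¼*104 = -26)
l(M) = (5 + 2*M)*(164 + M) (l(M) = (164 + M)*(M + 1*(5 + M)) = (164 + M)*(M + (5 + M)) = (164 + M)*(5 + 2*M) = (5 + 2*M)*(164 + M))
(l(182) + R(8)) + J(7, 119) = ((820 + 2*182² + 333*182) + 89) - 26 = ((820 + 2*33124 + 60606) + 89) - 26 = ((820 + 66248 + 60606) + 89) - 26 = (127674 + 89) - 26 = 127763 - 26 = 127737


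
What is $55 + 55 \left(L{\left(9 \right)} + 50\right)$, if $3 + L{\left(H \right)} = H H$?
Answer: $7095$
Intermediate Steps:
$L{\left(H \right)} = -3 + H^{2}$ ($L{\left(H \right)} = -3 + H H = -3 + H^{2}$)
$55 + 55 \left(L{\left(9 \right)} + 50\right) = 55 + 55 \left(\left(-3 + 9^{2}\right) + 50\right) = 55 + 55 \left(\left(-3 + 81\right) + 50\right) = 55 + 55 \left(78 + 50\right) = 55 + 55 \cdot 128 = 55 + 7040 = 7095$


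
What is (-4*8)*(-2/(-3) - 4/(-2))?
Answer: -256/3 ≈ -85.333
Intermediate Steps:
(-4*8)*(-2/(-3) - 4/(-2)) = -32*(-2*(-⅓) - 4*(-½)) = -32*(⅔ + 2) = -32*8/3 = -256/3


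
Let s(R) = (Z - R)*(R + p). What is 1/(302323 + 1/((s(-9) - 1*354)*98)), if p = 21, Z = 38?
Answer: 20580/6221807341 ≈ 3.3077e-6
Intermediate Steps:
s(R) = (21 + R)*(38 - R) (s(R) = (38 - R)*(R + 21) = (38 - R)*(21 + R) = (21 + R)*(38 - R))
1/(302323 + 1/((s(-9) - 1*354)*98)) = 1/(302323 + 1/(((798 - 1*(-9)² + 17*(-9)) - 1*354)*98)) = 1/(302323 + 1/(((798 - 1*81 - 153) - 354)*98)) = 1/(302323 + 1/(((798 - 81 - 153) - 354)*98)) = 1/(302323 + 1/((564 - 354)*98)) = 1/(302323 + 1/(210*98)) = 1/(302323 + 1/20580) = 1/(6221807341/20580) = 20580/6221807341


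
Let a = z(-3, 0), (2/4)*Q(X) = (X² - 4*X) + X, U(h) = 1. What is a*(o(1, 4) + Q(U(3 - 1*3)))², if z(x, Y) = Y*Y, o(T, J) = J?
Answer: 0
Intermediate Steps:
Q(X) = -6*X + 2*X² (Q(X) = 2*((X² - 4*X) + X) = 2*(X² - 3*X) = -6*X + 2*X²)
z(x, Y) = Y²
a = 0 (a = 0² = 0)
a*(o(1, 4) + Q(U(3 - 1*3)))² = 0*(4 + 2*1*(-3 + 1))² = 0*(4 + 2*1*(-2))² = 0*(4 - 4)² = 0*0² = 0*0 = 0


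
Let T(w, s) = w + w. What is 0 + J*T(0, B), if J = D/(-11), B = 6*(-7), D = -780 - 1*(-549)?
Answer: 0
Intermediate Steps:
D = -231 (D = -780 + 549 = -231)
B = -42
J = 21 (J = -231/(-11) = -231*(-1/11) = 21)
T(w, s) = 2*w
0 + J*T(0, B) = 0 + 21*(2*0) = 0 + 21*0 = 0 + 0 = 0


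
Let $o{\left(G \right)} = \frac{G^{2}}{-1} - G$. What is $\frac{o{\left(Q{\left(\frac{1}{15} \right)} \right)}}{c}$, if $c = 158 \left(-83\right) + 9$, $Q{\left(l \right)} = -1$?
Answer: $0$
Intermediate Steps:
$o{\left(G \right)} = - G - G^{2}$ ($o{\left(G \right)} = G^{2} \left(-1\right) - G = - G^{2} - G = - G - G^{2}$)
$c = -13105$ ($c = -13114 + 9 = -13105$)
$\frac{o{\left(Q{\left(\frac{1}{15} \right)} \right)}}{c} = \frac{\left(-1\right) \left(-1\right) \left(1 - 1\right)}{-13105} = \left(-1\right) \left(-1\right) 0 \left(- \frac{1}{13105}\right) = 0 \left(- \frac{1}{13105}\right) = 0$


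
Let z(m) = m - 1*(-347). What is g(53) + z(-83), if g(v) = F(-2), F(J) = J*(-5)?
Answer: 274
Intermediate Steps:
F(J) = -5*J
g(v) = 10 (g(v) = -5*(-2) = 10)
z(m) = 347 + m (z(m) = m + 347 = 347 + m)
g(53) + z(-83) = 10 + (347 - 83) = 10 + 264 = 274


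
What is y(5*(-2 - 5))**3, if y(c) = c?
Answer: -42875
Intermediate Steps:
y(5*(-2 - 5))**3 = (5*(-2 - 5))**3 = (5*(-7))**3 = (-35)**3 = -42875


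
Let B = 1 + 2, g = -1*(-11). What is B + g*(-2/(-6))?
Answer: 20/3 ≈ 6.6667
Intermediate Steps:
g = 11
B = 3
B + g*(-2/(-6)) = 3 + 11*(-2/(-6)) = 3 + 11*(-2*(-1/6)) = 3 + 11*(1/3) = 3 + 11/3 = 20/3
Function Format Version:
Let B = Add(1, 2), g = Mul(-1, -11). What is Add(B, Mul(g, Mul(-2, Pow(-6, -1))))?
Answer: Rational(20, 3) ≈ 6.6667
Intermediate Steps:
g = 11
B = 3
Add(B, Mul(g, Mul(-2, Pow(-6, -1)))) = Add(3, Mul(11, Mul(-2, Pow(-6, -1)))) = Add(3, Mul(11, Mul(-2, Rational(-1, 6)))) = Add(3, Mul(11, Rational(1, 3))) = Add(3, Rational(11, 3)) = Rational(20, 3)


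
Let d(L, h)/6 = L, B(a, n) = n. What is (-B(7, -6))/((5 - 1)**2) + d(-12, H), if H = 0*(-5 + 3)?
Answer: -573/8 ≈ -71.625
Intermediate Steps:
H = 0 (H = 0*(-2) = 0)
d(L, h) = 6*L
(-B(7, -6))/((5 - 1)**2) + d(-12, H) = (-1*(-6))/((5 - 1)**2) + 6*(-12) = 6/(4**2) - 72 = 6/16 - 72 = 6*(1/16) - 72 = 3/8 - 72 = -573/8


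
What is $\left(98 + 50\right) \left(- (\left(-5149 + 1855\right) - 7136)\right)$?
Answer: $1543640$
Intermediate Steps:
$\left(98 + 50\right) \left(- (\left(-5149 + 1855\right) - 7136)\right) = 148 \left(- (-3294 - 7136)\right) = 148 \left(\left(-1\right) \left(-10430\right)\right) = 148 \cdot 10430 = 1543640$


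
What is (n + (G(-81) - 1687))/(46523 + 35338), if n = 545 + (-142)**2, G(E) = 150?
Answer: 19172/81861 ≈ 0.23420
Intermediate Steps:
n = 20709 (n = 545 + 20164 = 20709)
(n + (G(-81) - 1687))/(46523 + 35338) = (20709 + (150 - 1687))/(46523 + 35338) = (20709 - 1537)/81861 = 19172*(1/81861) = 19172/81861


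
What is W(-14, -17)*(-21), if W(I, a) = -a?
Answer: -357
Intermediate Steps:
W(-14, -17)*(-21) = -1*(-17)*(-21) = 17*(-21) = -357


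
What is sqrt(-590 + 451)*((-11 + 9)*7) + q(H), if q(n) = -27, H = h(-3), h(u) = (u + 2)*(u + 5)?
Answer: -27 - 14*I*sqrt(139) ≈ -27.0 - 165.06*I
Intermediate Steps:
h(u) = (2 + u)*(5 + u)
H = -2 (H = 10 + (-3)**2 + 7*(-3) = 10 + 9 - 21 = -2)
sqrt(-590 + 451)*((-11 + 9)*7) + q(H) = sqrt(-590 + 451)*((-11 + 9)*7) - 27 = sqrt(-139)*(-2*7) - 27 = (I*sqrt(139))*(-14) - 27 = -14*I*sqrt(139) - 27 = -27 - 14*I*sqrt(139)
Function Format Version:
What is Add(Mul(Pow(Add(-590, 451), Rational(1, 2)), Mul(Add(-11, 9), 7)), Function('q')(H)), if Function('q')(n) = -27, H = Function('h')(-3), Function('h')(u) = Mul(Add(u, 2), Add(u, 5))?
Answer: Add(-27, Mul(-14, I, Pow(139, Rational(1, 2)))) ≈ Add(-27.000, Mul(-165.06, I))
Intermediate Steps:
Function('h')(u) = Mul(Add(2, u), Add(5, u))
H = -2 (H = Add(10, Pow(-3, 2), Mul(7, -3)) = Add(10, 9, -21) = -2)
Add(Mul(Pow(Add(-590, 451), Rational(1, 2)), Mul(Add(-11, 9), 7)), Function('q')(H)) = Add(Mul(Pow(Add(-590, 451), Rational(1, 2)), Mul(Add(-11, 9), 7)), -27) = Add(Mul(Pow(-139, Rational(1, 2)), Mul(-2, 7)), -27) = Add(Mul(Mul(I, Pow(139, Rational(1, 2))), -14), -27) = Add(Mul(-14, I, Pow(139, Rational(1, 2))), -27) = Add(-27, Mul(-14, I, Pow(139, Rational(1, 2))))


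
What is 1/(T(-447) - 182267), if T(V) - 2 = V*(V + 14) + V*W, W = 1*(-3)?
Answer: 1/12627 ≈ 7.9195e-5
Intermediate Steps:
W = -3
T(V) = 2 - 3*V + V*(14 + V) (T(V) = 2 + (V*(V + 14) + V*(-3)) = 2 + (V*(14 + V) - 3*V) = 2 + (-3*V + V*(14 + V)) = 2 - 3*V + V*(14 + V))
1/(T(-447) - 182267) = 1/((2 + (-447)² + 11*(-447)) - 182267) = 1/((2 + 199809 - 4917) - 182267) = 1/(194894 - 182267) = 1/12627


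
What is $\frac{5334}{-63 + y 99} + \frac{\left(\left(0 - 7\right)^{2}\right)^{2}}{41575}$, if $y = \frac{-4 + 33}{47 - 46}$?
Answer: $\frac{38083843}{19457100} \approx 1.9573$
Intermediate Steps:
$y = 29$ ($y = \frac{29}{1} = 29 \cdot 1 = 29$)
$\frac{5334}{-63 + y 99} + \frac{\left(\left(0 - 7\right)^{2}\right)^{2}}{41575} = \frac{5334}{-63 + 29 \cdot 99} + \frac{\left(\left(0 - 7\right)^{2}\right)^{2}}{41575} = \frac{5334}{-63 + 2871} + \left(\left(-7\right)^{2}\right)^{2} \cdot \frac{1}{41575} = \frac{5334}{2808} + 49^{2} \cdot \frac{1}{41575} = 5334 \cdot \frac{1}{2808} + 2401 \cdot \frac{1}{41575} = \frac{889}{468} + \frac{2401}{41575} = \frac{38083843}{19457100}$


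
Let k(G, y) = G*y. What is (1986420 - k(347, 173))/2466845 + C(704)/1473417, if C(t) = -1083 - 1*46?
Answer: 2835589233208/3634691359365 ≈ 0.78015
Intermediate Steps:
C(t) = -1129 (C(t) = -1083 - 46 = -1129)
(1986420 - k(347, 173))/2466845 + C(704)/1473417 = (1986420 - 347*173)/2466845 - 1129/1473417 = (1986420 - 1*60031)*(1/2466845) - 1129*1/1473417 = (1986420 - 60031)*(1/2466845) - 1129/1473417 = 1926389*(1/2466845) - 1129/1473417 = 1926389/2466845 - 1129/1473417 = 2835589233208/3634691359365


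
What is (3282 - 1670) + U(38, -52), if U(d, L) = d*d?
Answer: 3056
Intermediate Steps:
U(d, L) = d**2
(3282 - 1670) + U(38, -52) = (3282 - 1670) + 38**2 = 1612 + 1444 = 3056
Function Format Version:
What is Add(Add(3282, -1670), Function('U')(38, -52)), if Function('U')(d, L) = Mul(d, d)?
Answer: 3056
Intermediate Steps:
Function('U')(d, L) = Pow(d, 2)
Add(Add(3282, -1670), Function('U')(38, -52)) = Add(Add(3282, -1670), Pow(38, 2)) = Add(1612, 1444) = 3056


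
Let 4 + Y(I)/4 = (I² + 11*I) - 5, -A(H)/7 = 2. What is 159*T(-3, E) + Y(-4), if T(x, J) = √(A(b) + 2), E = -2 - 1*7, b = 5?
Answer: -148 + 318*I*√3 ≈ -148.0 + 550.79*I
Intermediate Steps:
E = -9 (E = -2 - 7 = -9)
A(H) = -14 (A(H) = -7*2 = -14)
Y(I) = -36 + 4*I² + 44*I (Y(I) = -16 + 4*((I² + 11*I) - 5) = -16 + 4*(-5 + I² + 11*I) = -16 + (-20 + 4*I² + 44*I) = -36 + 4*I² + 44*I)
T(x, J) = 2*I*√3 (T(x, J) = √(-14 + 2) = √(-12) = 2*I*√3)
159*T(-3, E) + Y(-4) = 159*(2*I*√3) + (-36 + 4*(-4)² + 44*(-4)) = 318*I*√3 + (-36 + 4*16 - 176) = 318*I*√3 + (-36 + 64 - 176) = 318*I*√3 - 148 = -148 + 318*I*√3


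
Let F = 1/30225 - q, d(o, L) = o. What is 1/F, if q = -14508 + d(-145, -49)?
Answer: 30225/442886926 ≈ 6.8245e-5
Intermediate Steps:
q = -14653 (q = -14508 - 145 = -14653)
F = 442886926/30225 (F = 1/30225 - 1*(-14653) = 1/30225 + 14653 = 442886926/30225 ≈ 14653.)
1/F = 1/(442886926/30225) = 30225/442886926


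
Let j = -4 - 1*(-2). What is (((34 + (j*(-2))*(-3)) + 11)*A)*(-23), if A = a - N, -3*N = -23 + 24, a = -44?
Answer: 33143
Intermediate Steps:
j = -2 (j = -4 + 2 = -2)
N = -⅓ (N = -(-23 + 24)/3 = -⅓*1 = -⅓ ≈ -0.33333)
A = -131/3 (A = -44 - 1*(-⅓) = -44 + ⅓ = -131/3 ≈ -43.667)
(((34 + (j*(-2))*(-3)) + 11)*A)*(-23) = (((34 - 2*(-2)*(-3)) + 11)*(-131/3))*(-23) = (((34 + 4*(-3)) + 11)*(-131/3))*(-23) = (((34 - 12) + 11)*(-131/3))*(-23) = ((22 + 11)*(-131/3))*(-23) = (33*(-131/3))*(-23) = -1441*(-23) = 33143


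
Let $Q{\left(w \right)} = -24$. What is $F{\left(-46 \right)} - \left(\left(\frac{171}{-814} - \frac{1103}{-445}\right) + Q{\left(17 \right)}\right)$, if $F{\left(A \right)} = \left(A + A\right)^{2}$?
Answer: $\frac{3073786493}{362230} \approx 8485.7$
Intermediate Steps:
$F{\left(A \right)} = 4 A^{2}$ ($F{\left(A \right)} = \left(2 A\right)^{2} = 4 A^{2}$)
$F{\left(-46 \right)} - \left(\left(\frac{171}{-814} - \frac{1103}{-445}\right) + Q{\left(17 \right)}\right) = 4 \left(-46\right)^{2} - \left(\left(\frac{171}{-814} - \frac{1103}{-445}\right) - 24\right) = 4 \cdot 2116 - \left(\left(171 \left(- \frac{1}{814}\right) - - \frac{1103}{445}\right) - 24\right) = 8464 - \left(\left(- \frac{171}{814} + \frac{1103}{445}\right) - 24\right) = 8464 - \left(\frac{821747}{362230} - 24\right) = 8464 - - \frac{7871773}{362230} = 8464 + \frac{7871773}{362230} = \frac{3073786493}{362230}$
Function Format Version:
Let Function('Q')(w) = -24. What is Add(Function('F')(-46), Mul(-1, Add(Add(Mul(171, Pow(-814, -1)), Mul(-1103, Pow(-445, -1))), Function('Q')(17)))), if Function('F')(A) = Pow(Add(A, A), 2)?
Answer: Rational(3073786493, 362230) ≈ 8485.7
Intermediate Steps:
Function('F')(A) = Mul(4, Pow(A, 2)) (Function('F')(A) = Pow(Mul(2, A), 2) = Mul(4, Pow(A, 2)))
Add(Function('F')(-46), Mul(-1, Add(Add(Mul(171, Pow(-814, -1)), Mul(-1103, Pow(-445, -1))), Function('Q')(17)))) = Add(Mul(4, Pow(-46, 2)), Mul(-1, Add(Add(Mul(171, Pow(-814, -1)), Mul(-1103, Pow(-445, -1))), -24))) = Add(Mul(4, 2116), Mul(-1, Add(Add(Mul(171, Rational(-1, 814)), Mul(-1103, Rational(-1, 445))), -24))) = Add(8464, Mul(-1, Add(Add(Rational(-171, 814), Rational(1103, 445)), -24))) = Add(8464, Mul(-1, Add(Rational(821747, 362230), -24))) = Add(8464, Mul(-1, Rational(-7871773, 362230))) = Add(8464, Rational(7871773, 362230)) = Rational(3073786493, 362230)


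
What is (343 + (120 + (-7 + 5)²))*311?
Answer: 145237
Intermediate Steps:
(343 + (120 + (-7 + 5)²))*311 = (343 + (120 + (-2)²))*311 = (343 + (120 + 4))*311 = (343 + 124)*311 = 467*311 = 145237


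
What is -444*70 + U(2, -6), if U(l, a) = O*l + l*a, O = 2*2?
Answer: -31084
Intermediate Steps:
O = 4
U(l, a) = 4*l + a*l (U(l, a) = 4*l + l*a = 4*l + a*l)
-444*70 + U(2, -6) = -444*70 + 2*(4 - 6) = -31080 + 2*(-2) = -31080 - 4 = -31084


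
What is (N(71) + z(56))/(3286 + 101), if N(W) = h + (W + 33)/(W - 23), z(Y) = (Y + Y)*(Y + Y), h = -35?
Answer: 75067/20322 ≈ 3.6939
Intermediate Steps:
z(Y) = 4*Y² (z(Y) = (2*Y)*(2*Y) = 4*Y²)
N(W) = -35 + (33 + W)/(-23 + W) (N(W) = -35 + (W + 33)/(W - 23) = -35 + (33 + W)/(-23 + W))
(N(71) + z(56))/(3286 + 101) = (2*(419 - 17*71)/(-23 + 71) + 4*56²)/(3286 + 101) = (2*(419 - 1207)/48 + 4*3136)/3387 = (2*(1/48)*(-788) + 12544)*(1/3387) = (-197/6 + 12544)*(1/3387) = (75067/6)*(1/3387) = 75067/20322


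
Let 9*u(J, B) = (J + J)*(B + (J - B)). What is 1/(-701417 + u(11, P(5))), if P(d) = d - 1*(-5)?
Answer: -9/6312511 ≈ -1.4257e-6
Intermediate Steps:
P(d) = 5 + d (P(d) = d + 5 = 5 + d)
u(J, B) = 2*J²/9 (u(J, B) = ((J + J)*(B + (J - B)))/9 = ((2*J)*J)/9 = (2*J²)/9 = 2*J²/9)
1/(-701417 + u(11, P(5))) = 1/(-701417 + (2/9)*11²) = 1/(-701417 + (2/9)*121) = 1/(-701417 + 242/9) = 1/(-6312511/9) = -9/6312511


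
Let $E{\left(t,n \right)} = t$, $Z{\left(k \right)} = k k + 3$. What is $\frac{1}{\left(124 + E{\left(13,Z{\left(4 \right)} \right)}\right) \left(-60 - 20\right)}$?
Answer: $- \frac{1}{10960} \approx -9.1241 \cdot 10^{-5}$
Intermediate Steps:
$Z{\left(k \right)} = 3 + k^{2}$ ($Z{\left(k \right)} = k^{2} + 3 = 3 + k^{2}$)
$\frac{1}{\left(124 + E{\left(13,Z{\left(4 \right)} \right)}\right) \left(-60 - 20\right)} = \frac{1}{\left(124 + 13\right) \left(-60 - 20\right)} = \frac{1}{137 \left(-80\right)} = \frac{1}{-10960} = - \frac{1}{10960}$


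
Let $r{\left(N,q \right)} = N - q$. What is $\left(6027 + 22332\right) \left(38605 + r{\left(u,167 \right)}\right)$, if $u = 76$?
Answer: $1092218526$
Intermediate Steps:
$\left(6027 + 22332\right) \left(38605 + r{\left(u,167 \right)}\right) = \left(6027 + 22332\right) \left(38605 + \left(76 - 167\right)\right) = 28359 \left(38605 + \left(76 - 167\right)\right) = 28359 \left(38605 - 91\right) = 28359 \cdot 38514 = 1092218526$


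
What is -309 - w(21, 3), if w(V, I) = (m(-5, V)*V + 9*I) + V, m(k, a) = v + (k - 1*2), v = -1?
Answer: -189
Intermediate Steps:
m(k, a) = -3 + k (m(k, a) = -1 + (k - 1*2) = -1 + (k - 2) = -1 + (-2 + k) = -3 + k)
w(V, I) = -7*V + 9*I (w(V, I) = ((-3 - 5)*V + 9*I) + V = (-8*V + 9*I) + V = -7*V + 9*I)
-309 - w(21, 3) = -309 - (-7*21 + 9*3) = -309 - (-147 + 27) = -309 - 1*(-120) = -309 + 120 = -189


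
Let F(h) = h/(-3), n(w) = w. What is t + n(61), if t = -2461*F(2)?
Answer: 5105/3 ≈ 1701.7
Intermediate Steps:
F(h) = -h/3 (F(h) = h*(-⅓) = -h/3)
t = 4922/3 (t = -(-2461)*2/3 = -2461*(-⅔) = 4922/3 ≈ 1640.7)
t + n(61) = 4922/3 + 61 = 5105/3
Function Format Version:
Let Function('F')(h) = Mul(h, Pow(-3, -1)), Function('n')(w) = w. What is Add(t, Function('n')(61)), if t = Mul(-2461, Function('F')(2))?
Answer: Rational(5105, 3) ≈ 1701.7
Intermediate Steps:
Function('F')(h) = Mul(Rational(-1, 3), h) (Function('F')(h) = Mul(h, Rational(-1, 3)) = Mul(Rational(-1, 3), h))
t = Rational(4922, 3) (t = Mul(-2461, Mul(Rational(-1, 3), 2)) = Mul(-2461, Rational(-2, 3)) = Rational(4922, 3) ≈ 1640.7)
Add(t, Function('n')(61)) = Add(Rational(4922, 3), 61) = Rational(5105, 3)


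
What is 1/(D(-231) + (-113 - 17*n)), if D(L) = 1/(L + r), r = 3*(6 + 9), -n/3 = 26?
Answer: 186/225617 ≈ 0.00082441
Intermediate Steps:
n = -78 (n = -3*26 = -78)
r = 45 (r = 3*15 = 45)
D(L) = 1/(45 + L) (D(L) = 1/(L + 45) = 1/(45 + L))
1/(D(-231) + (-113 - 17*n)) = 1/(1/(45 - 231) + (-113 - 17*(-78))) = 1/(1/(-186) + (-113 + 1326)) = 1/(-1/186 + 1213) = 1/(225617/186) = 186/225617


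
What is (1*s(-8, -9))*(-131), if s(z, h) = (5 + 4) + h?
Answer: 0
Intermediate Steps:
s(z, h) = 9 + h
(1*s(-8, -9))*(-131) = (1*(9 - 9))*(-131) = (1*0)*(-131) = 0*(-131) = 0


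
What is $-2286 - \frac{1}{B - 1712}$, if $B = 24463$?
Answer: $- \frac{52008787}{22751} \approx -2286.0$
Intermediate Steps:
$-2286 - \frac{1}{B - 1712} = -2286 - \frac{1}{24463 - 1712} = -2286 - \frac{1}{22751} = - \frac{52008787}{22751}$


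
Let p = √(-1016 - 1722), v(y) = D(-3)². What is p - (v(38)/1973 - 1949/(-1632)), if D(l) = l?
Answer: -3860065/3219936 + 37*I*√2 ≈ -1.1988 + 52.326*I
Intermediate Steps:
v(y) = 9 (v(y) = (-3)² = 9)
p = 37*I*√2 (p = √(-2738) = 37*I*√2 ≈ 52.326*I)
p - (v(38)/1973 - 1949/(-1632)) = 37*I*√2 - (9/1973 - 1949/(-1632)) = 37*I*√2 - (9*(1/1973) - 1949*(-1/1632)) = 37*I*√2 - (9/1973 + 1949/1632) = 37*I*√2 - 1*3860065/3219936 = 37*I*√2 - 3860065/3219936 = -3860065/3219936 + 37*I*√2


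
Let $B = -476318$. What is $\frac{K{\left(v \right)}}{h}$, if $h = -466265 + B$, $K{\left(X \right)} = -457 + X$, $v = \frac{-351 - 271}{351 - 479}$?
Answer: $\frac{28937}{60325312} \approx 0.00047968$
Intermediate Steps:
$v = \frac{311}{64}$ ($v = - \frac{622}{-128} = \left(-622\right) \left(- \frac{1}{128}\right) = \frac{311}{64} \approx 4.8594$)
$h = -942583$ ($h = -466265 - 476318 = -942583$)
$\frac{K{\left(v \right)}}{h} = \frac{-457 + \frac{311}{64}}{-942583} = \left(- \frac{28937}{64}\right) \left(- \frac{1}{942583}\right) = \frac{28937}{60325312}$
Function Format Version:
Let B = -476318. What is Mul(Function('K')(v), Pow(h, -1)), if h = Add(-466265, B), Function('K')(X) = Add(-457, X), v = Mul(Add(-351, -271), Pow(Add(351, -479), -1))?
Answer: Rational(28937, 60325312) ≈ 0.00047968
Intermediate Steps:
v = Rational(311, 64) (v = Mul(-622, Pow(-128, -1)) = Mul(-622, Rational(-1, 128)) = Rational(311, 64) ≈ 4.8594)
h = -942583 (h = Add(-466265, -476318) = -942583)
Mul(Function('K')(v), Pow(h, -1)) = Mul(Add(-457, Rational(311, 64)), Pow(-942583, -1)) = Mul(Rational(-28937, 64), Rational(-1, 942583)) = Rational(28937, 60325312)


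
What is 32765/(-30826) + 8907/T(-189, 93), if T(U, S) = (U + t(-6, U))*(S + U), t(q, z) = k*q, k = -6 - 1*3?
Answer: -25011203/66584160 ≈ -0.37563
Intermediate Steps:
k = -9 (k = -6 - 3 = -9)
t(q, z) = -9*q
T(U, S) = (54 + U)*(S + U) (T(U, S) = (U - 9*(-6))*(S + U) = (U + 54)*(S + U) = (54 + U)*(S + U))
32765/(-30826) + 8907/T(-189, 93) = 32765/(-30826) + 8907/((-189)² + 54*93 + 54*(-189) + 93*(-189)) = 32765*(-1/30826) + 8907/(35721 + 5022 - 10206 - 17577) = -32765/30826 + 8907/12960 = -32765/30826 + 8907*(1/12960) = -32765/30826 + 2969/4320 = -25011203/66584160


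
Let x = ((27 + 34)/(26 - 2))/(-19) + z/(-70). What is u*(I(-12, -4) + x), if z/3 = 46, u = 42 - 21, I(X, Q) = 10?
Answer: 126001/760 ≈ 165.79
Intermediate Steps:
u = 21
z = 138 (z = 3*46 = 138)
x = -33599/15960 (x = ((27 + 34)/(26 - 2))/(-19) + 138/(-70) = (61/24)*(-1/19) + 138*(-1/70) = (61*(1/24))*(-1/19) - 69/35 = (61/24)*(-1/19) - 69/35 = -61/456 - 69/35 = -33599/15960 ≈ -2.1052)
u*(I(-12, -4) + x) = 21*(10 - 33599/15960) = 21*(126001/15960) = 126001/760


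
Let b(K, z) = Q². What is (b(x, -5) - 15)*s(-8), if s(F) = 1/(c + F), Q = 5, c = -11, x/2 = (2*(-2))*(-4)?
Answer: -10/19 ≈ -0.52632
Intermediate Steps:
x = 32 (x = 2*((2*(-2))*(-4)) = 2*(-4*(-4)) = 2*16 = 32)
b(K, z) = 25 (b(K, z) = 5² = 25)
s(F) = 1/(-11 + F)
(b(x, -5) - 15)*s(-8) = (25 - 15)/(-11 - 8) = 10/(-19) = 10*(-1/19) = -10/19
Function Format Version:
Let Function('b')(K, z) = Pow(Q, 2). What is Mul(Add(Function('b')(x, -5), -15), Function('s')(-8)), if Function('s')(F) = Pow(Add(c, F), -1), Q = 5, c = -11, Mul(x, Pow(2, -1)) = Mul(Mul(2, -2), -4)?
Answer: Rational(-10, 19) ≈ -0.52632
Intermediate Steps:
x = 32 (x = Mul(2, Mul(Mul(2, -2), -4)) = Mul(2, Mul(-4, -4)) = Mul(2, 16) = 32)
Function('b')(K, z) = 25 (Function('b')(K, z) = Pow(5, 2) = 25)
Function('s')(F) = Pow(Add(-11, F), -1)
Mul(Add(Function('b')(x, -5), -15), Function('s')(-8)) = Mul(Add(25, -15), Pow(Add(-11, -8), -1)) = Mul(10, Pow(-19, -1)) = Mul(10, Rational(-1, 19)) = Rational(-10, 19)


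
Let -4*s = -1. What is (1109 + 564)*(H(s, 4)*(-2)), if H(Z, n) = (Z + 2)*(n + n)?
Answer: -60228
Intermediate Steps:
s = ¼ (s = -¼*(-1) = ¼ ≈ 0.25000)
H(Z, n) = 2*n*(2 + Z) (H(Z, n) = (2 + Z)*(2*n) = 2*n*(2 + Z))
(1109 + 564)*(H(s, 4)*(-2)) = (1109 + 564)*((2*4*(2 + ¼))*(-2)) = 1673*((2*4*(9/4))*(-2)) = 1673*(18*(-2)) = 1673*(-36) = -60228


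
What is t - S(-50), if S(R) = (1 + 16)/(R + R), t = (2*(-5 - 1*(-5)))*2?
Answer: 17/100 ≈ 0.17000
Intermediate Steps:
t = 0 (t = (2*(-5 + 5))*2 = (2*0)*2 = 0*2 = 0)
S(R) = 17/(2*R) (S(R) = 17/((2*R)) = 17*(1/(2*R)) = 17/(2*R))
t - S(-50) = 0 - 17/(2*(-50)) = 0 - 17*(-1)/(2*50) = 0 - 1*(-17/100) = 0 + 17/100 = 17/100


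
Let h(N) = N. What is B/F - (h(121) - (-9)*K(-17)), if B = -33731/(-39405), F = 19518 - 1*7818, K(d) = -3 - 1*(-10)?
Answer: -84831050269/461038500 ≈ -184.00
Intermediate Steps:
K(d) = 7 (K(d) = -3 + 10 = 7)
F = 11700 (F = 19518 - 7818 = 11700)
B = 33731/39405 (B = -33731*(-1/39405) = 33731/39405 ≈ 0.85601)
B/F - (h(121) - (-9)*K(-17)) = (33731/39405)/11700 - (121 - (-9)*7) = (33731/39405)*(1/11700) - (121 - 1*(-63)) = 33731/461038500 - (121 + 63) = 33731/461038500 - 1*184 = 33731/461038500 - 184 = -84831050269/461038500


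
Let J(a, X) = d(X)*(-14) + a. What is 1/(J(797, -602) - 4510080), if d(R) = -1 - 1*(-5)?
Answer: -1/4509339 ≈ -2.2176e-7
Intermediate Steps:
d(R) = 4 (d(R) = -1 + 5 = 4)
J(a, X) = -56 + a (J(a, X) = 4*(-14) + a = -56 + a)
1/(J(797, -602) - 4510080) = 1/((-56 + 797) - 4510080) = 1/(741 - 4510080) = 1/(-4509339) = -1/4509339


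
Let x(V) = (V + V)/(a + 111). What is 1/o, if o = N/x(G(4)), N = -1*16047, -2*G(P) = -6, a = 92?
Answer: -2/1085847 ≈ -1.8419e-6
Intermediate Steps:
G(P) = 3 (G(P) = -½*(-6) = 3)
x(V) = 2*V/203 (x(V) = (V + V)/(92 + 111) = (2*V)/203 = (2*V)*(1/203) = 2*V/203)
N = -16047
o = -1085847/2 (o = -16047/((2/203)*3) = -16047/6/203 = -16047*203/6 = -1085847/2 ≈ -5.4292e+5)
1/o = 1/(-1085847/2) = -2/1085847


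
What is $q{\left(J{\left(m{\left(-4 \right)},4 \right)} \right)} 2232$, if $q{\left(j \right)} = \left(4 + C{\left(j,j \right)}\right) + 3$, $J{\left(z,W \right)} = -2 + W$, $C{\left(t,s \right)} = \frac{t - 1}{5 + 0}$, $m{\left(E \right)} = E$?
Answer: $\frac{80352}{5} \approx 16070.0$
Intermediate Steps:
$C{\left(t,s \right)} = - \frac{1}{5} + \frac{t}{5}$ ($C{\left(t,s \right)} = \frac{-1 + t}{5} = \left(-1 + t\right) \frac{1}{5} = - \frac{1}{5} + \frac{t}{5}$)
$q{\left(j \right)} = \frac{34}{5} + \frac{j}{5}$ ($q{\left(j \right)} = \left(4 + \left(- \frac{1}{5} + \frac{j}{5}\right)\right) + 3 = \left(\frac{19}{5} + \frac{j}{5}\right) + 3 = \frac{34}{5} + \frac{j}{5}$)
$q{\left(J{\left(m{\left(-4 \right)},4 \right)} \right)} 2232 = \left(\frac{34}{5} + \frac{-2 + 4}{5}\right) 2232 = \left(\frac{34}{5} + \frac{1}{5} \cdot 2\right) 2232 = \left(\frac{34}{5} + \frac{2}{5}\right) 2232 = \frac{36}{5} \cdot 2232 = \frac{80352}{5}$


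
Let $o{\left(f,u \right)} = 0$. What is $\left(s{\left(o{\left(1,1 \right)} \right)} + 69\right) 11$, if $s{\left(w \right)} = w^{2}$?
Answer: $759$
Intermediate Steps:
$\left(s{\left(o{\left(1,1 \right)} \right)} + 69\right) 11 = \left(0^{2} + 69\right) 11 = \left(0 + 69\right) 11 = 69 \cdot 11 = 759$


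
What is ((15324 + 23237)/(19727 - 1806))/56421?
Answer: 38561/1011120741 ≈ 3.8137e-5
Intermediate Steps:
((15324 + 23237)/(19727 - 1806))/56421 = (38561/17921)*(1/56421) = 38561/1011120741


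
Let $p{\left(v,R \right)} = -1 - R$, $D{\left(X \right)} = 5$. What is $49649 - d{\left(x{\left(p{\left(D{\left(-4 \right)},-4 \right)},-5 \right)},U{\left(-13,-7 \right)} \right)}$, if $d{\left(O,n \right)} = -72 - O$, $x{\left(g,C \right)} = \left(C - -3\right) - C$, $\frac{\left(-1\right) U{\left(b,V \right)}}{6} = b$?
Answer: $49724$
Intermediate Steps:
$U{\left(b,V \right)} = - 6 b$
$x{\left(g,C \right)} = 3$ ($x{\left(g,C \right)} = \left(C + 3\right) - C = \left(3 + C\right) - C = 3$)
$49649 - d{\left(x{\left(p{\left(D{\left(-4 \right)},-4 \right)},-5 \right)},U{\left(-13,-7 \right)} \right)} = 49649 - \left(-72 - 3\right) = 49649 - -75 = 49649 + 75 = 49724$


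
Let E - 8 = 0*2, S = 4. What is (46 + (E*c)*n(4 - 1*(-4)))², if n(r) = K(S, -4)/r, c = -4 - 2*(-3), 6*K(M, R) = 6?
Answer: 2304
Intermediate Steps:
K(M, R) = 1 (K(M, R) = (⅙)*6 = 1)
E = 8 (E = 8 + 0*2 = 8 + 0 = 8)
c = 2 (c = -4 + 6 = 2)
n(r) = 1/r
(46 + (E*c)*n(4 - 1*(-4)))² = (46 + (8*2)/(4 - 1*(-4)))² = (46 + 16/(4 + 4))² = (46 + 16/8)² = (46 + 16*(⅛))² = (46 + 2)² = 48² = 2304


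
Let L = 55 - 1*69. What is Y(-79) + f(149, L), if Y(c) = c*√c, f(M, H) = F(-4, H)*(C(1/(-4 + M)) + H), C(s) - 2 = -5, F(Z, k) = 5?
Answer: -85 - 79*I*√79 ≈ -85.0 - 702.17*I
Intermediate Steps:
C(s) = -3 (C(s) = 2 - 5 = -3)
L = -14 (L = 55 - 69 = -14)
f(M, H) = -15 + 5*H (f(M, H) = 5*(-3 + H) = -15 + 5*H)
Y(c) = c^(3/2)
Y(-79) + f(149, L) = (-79)^(3/2) + (-15 + 5*(-14)) = -79*I*√79 + (-15 - 70) = -79*I*√79 - 85 = -85 - 79*I*√79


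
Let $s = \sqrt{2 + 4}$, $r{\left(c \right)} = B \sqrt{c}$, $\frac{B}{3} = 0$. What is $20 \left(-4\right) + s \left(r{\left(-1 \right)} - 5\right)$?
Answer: $-80 - 5 \sqrt{6} \approx -92.247$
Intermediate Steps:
$B = 0$ ($B = 3 \cdot 0 = 0$)
$r{\left(c \right)} = 0$ ($r{\left(c \right)} = 0 \sqrt{c} = 0$)
$s = \sqrt{6} \approx 2.4495$
$20 \left(-4\right) + s \left(r{\left(-1 \right)} - 5\right) = 20 \left(-4\right) + \sqrt{6} \left(0 - 5\right) = -80 + \sqrt{6} \left(-5\right) = -80 - 5 \sqrt{6}$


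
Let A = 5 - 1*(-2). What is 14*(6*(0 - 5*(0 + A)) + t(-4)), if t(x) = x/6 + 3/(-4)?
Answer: -17759/6 ≈ -2959.8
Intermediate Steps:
A = 7 (A = 5 + 2 = 7)
t(x) = -¾ + x/6 (t(x) = x*(⅙) + 3*(-¼) = x/6 - ¾ = -¾ + x/6)
14*(6*(0 - 5*(0 + A)) + t(-4)) = 14*(6*(0 - 5*(0 + 7)) + (-¾ + (⅙)*(-4))) = 14*(6*(0 - 5*7) + (-¾ - ⅔)) = 14*(6*(0 - 35) - 17/12) = 14*(6*(-35) - 17/12) = 14*(-210 - 17/12) = 14*(-2537/12) = -17759/6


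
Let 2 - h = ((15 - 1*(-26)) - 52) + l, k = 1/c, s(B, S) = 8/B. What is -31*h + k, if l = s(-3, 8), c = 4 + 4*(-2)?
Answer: -5831/12 ≈ -485.92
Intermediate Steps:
c = -4 (c = 4 - 8 = -4)
l = -8/3 (l = 8/(-3) = 8*(-1/3) = -8/3 ≈ -2.6667)
k = -1/4 (k = 1/(-4) = -1/4 ≈ -0.25000)
h = 47/3 (h = 2 - (((15 - 1*(-26)) - 52) - 8/3) = 2 - (((15 + 26) - 52) - 8/3) = 2 - ((41 - 52) - 8/3) = 2 - (-11 - 8/3) = 2 - 1*(-41/3) = 2 + 41/3 = 47/3 ≈ 15.667)
-31*h + k = -31*47/3 - 1/4 = -1457/3 - 1/4 = -5831/12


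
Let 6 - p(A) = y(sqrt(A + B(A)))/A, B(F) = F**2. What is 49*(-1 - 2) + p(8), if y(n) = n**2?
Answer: -150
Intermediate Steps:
p(A) = 6 - (A + A**2)/A (p(A) = 6 - (sqrt(A + A**2))**2/A = 6 - (A + A**2)/A)
49*(-1 - 2) + p(8) = 49*(-1 - 2) + (5 - 1*8) = 49*(-3) + (5 - 8) = -147 - 3 = -150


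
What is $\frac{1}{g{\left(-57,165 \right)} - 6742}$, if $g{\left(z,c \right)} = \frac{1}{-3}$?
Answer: $- \frac{3}{20227} \approx -0.00014832$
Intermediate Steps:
$g{\left(z,c \right)} = - \frac{1}{3}$
$\frac{1}{g{\left(-57,165 \right)} - 6742} = \frac{1}{- \frac{1}{3} - 6742} = \frac{1}{- \frac{20227}{3}} = - \frac{3}{20227}$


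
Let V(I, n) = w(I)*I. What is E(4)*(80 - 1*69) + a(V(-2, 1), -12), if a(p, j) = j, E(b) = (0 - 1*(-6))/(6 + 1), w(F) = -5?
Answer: -18/7 ≈ -2.5714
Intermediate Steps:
V(I, n) = -5*I
E(b) = 6/7 (E(b) = (0 + 6)/7 = 6*(1/7) = 6/7)
E(4)*(80 - 1*69) + a(V(-2, 1), -12) = 6*(80 - 1*69)/7 - 12 = 6*(80 - 69)/7 - 12 = (6/7)*11 - 12 = 66/7 - 12 = -18/7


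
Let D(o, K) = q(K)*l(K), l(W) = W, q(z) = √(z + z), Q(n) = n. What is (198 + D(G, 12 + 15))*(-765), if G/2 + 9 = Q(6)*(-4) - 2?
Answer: -151470 - 61965*√6 ≈ -3.0325e+5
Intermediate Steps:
q(z) = √2*√z (q(z) = √(2*z) = √2*√z)
G = -70 (G = -18 + 2*(6*(-4) - 2) = -18 + 2*(-24 - 2) = -18 + 2*(-26) = -18 - 52 = -70)
D(o, K) = √2*K^(3/2) (D(o, K) = (√2*√K)*K = √2*K^(3/2))
(198 + D(G, 12 + 15))*(-765) = (198 + √2*(12 + 15)^(3/2))*(-765) = (198 + √2*27^(3/2))*(-765) = (198 + √2*(81*√3))*(-765) = (198 + 81*√6)*(-765) = -151470 - 61965*√6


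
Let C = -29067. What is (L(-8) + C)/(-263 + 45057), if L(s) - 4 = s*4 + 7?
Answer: -14544/22397 ≈ -0.64937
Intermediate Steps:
L(s) = 11 + 4*s (L(s) = 4 + (s*4 + 7) = 4 + (4*s + 7) = 4 + (7 + 4*s) = 11 + 4*s)
(L(-8) + C)/(-263 + 45057) = ((11 + 4*(-8)) - 29067)/(-263 + 45057) = ((11 - 32) - 29067)/44794 = (-21 - 29067)*(1/44794) = -29088*1/44794 = -14544/22397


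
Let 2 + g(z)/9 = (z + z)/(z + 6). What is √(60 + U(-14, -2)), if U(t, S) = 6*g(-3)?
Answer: 2*I*√39 ≈ 12.49*I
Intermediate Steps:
g(z) = -18 + 18*z/(6 + z) (g(z) = -18 + 9*((z + z)/(z + 6)) = -18 + 9*((2*z)/(6 + z)) = -18 + 9*(2*z/(6 + z)) = -18 + 18*z/(6 + z))
U(t, S) = -216 (U(t, S) = 6*(-108/(6 - 3)) = 6*(-108/3) = 6*(-108*⅓) = 6*(-36) = -216)
√(60 + U(-14, -2)) = √(60 - 216) = √(-156) = 2*I*√39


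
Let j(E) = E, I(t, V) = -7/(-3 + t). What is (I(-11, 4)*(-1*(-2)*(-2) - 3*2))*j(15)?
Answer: -75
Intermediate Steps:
(I(-11, 4)*(-1*(-2)*(-2) - 3*2))*j(15) = ((-7/(-3 - 11))*(-1*(-2)*(-2) - 3*2))*15 = ((-7/(-14))*(2*(-2) - 6))*15 = ((-7*(-1/14))*(-4 - 6))*15 = ((½)*(-10))*15 = -5*15 = -75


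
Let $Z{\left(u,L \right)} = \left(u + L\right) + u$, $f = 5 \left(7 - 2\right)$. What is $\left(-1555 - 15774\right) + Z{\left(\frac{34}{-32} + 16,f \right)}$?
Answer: $- \frac{138193}{8} \approx -17274.0$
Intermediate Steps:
$f = 25$ ($f = 5 \cdot 5 = 25$)
$Z{\left(u,L \right)} = L + 2 u$ ($Z{\left(u,L \right)} = \left(L + u\right) + u = L + 2 u$)
$\left(-1555 - 15774\right) + Z{\left(\frac{34}{-32} + 16,f \right)} = \left(-1555 - 15774\right) + \left(25 + 2 \left(\frac{34}{-32} + 16\right)\right) = -17329 + \left(25 + 2 \left(34 \left(- \frac{1}{32}\right) + 16\right)\right) = -17329 + \left(25 + 2 \left(- \frac{17}{16} + 16\right)\right) = -17329 + \left(25 + 2 \cdot \frac{239}{16}\right) = -17329 + \left(25 + \frac{239}{8}\right) = -17329 + \frac{439}{8} = - \frac{138193}{8}$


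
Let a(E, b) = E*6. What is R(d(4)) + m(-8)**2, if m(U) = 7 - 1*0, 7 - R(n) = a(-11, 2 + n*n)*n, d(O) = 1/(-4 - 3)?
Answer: 326/7 ≈ 46.571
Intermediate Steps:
a(E, b) = 6*E
d(O) = -1/7 (d(O) = 1/(-7) = -1/7)
R(n) = 7 + 66*n (R(n) = 7 - 6*(-11)*n = 7 - (-66)*n = 7 + 66*n)
m(U) = 7 (m(U) = 7 + 0 = 7)
R(d(4)) + m(-8)**2 = (7 + 66*(-1/7)) + 7**2 = (7 - 66/7) + 49 = -17/7 + 49 = 326/7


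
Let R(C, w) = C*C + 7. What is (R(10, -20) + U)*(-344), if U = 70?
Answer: -60888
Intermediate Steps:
R(C, w) = 7 + C**2 (R(C, w) = C**2 + 7 = 7 + C**2)
(R(10, -20) + U)*(-344) = ((7 + 10**2) + 70)*(-344) = ((7 + 100) + 70)*(-344) = (107 + 70)*(-344) = 177*(-344) = -60888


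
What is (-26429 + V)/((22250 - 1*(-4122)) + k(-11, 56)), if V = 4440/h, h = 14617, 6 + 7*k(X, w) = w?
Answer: -2704157771/2699087518 ≈ -1.0019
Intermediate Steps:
k(X, w) = -6/7 + w/7
V = 4440/14617 ≈ 0.30376
(-26429 + V)/((22250 - 1*(-4122)) + k(-11, 56)) = (-26429 + 4440/14617)/((22250 - 1*(-4122)) + (-6/7 + (1/7)*56)) = -386308253/(14617*((22250 + 4122) + (-6/7 + 8))) = -386308253/(14617*(26372 + 50/7)) = -386308253/(14617*184654/7) = -386308253/14617*7/184654 = -2704157771/2699087518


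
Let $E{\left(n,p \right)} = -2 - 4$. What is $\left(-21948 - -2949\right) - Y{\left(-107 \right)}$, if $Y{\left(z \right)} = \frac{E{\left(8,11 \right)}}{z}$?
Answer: $- \frac{2032899}{107} \approx -18999.0$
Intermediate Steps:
$E{\left(n,p \right)} = -6$
$Y{\left(z \right)} = - \frac{6}{z}$
$\left(-21948 - -2949\right) - Y{\left(-107 \right)} = \left(-21948 - -2949\right) - - \frac{6}{-107} = \left(-21948 + 2949\right) - \left(-6\right) \left(- \frac{1}{107}\right) = -18999 - \frac{6}{107} = - \frac{2032899}{107}$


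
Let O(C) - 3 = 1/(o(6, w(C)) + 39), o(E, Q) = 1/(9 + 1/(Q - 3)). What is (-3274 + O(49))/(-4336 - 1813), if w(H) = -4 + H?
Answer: 48485654/91146627 ≈ 0.53195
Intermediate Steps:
o(E, Q) = 1/(9 + 1/(-3 + Q))
O(C) = 3 + 1/(39 + (-7 + C)/(-62 + 9*C)) (O(C) = 3 + 1/((-3 + (-4 + C))/(-26 + 9*(-4 + C)) + 39) = 3 + 1/((-7 + C)/(-26 + (-36 + 9*C)) + 39) = 3 + 1/((-7 + C)/(-62 + 9*C) + 39) = 3 + 1/(39 + (-7 + C)/(-62 + 9*C)))
(-3274 + O(49))/(-4336 - 1813) = (-3274 + (-7337 + 1065*49)/(-2425 + 352*49))/(-4336 - 1813) = (-3274 + (-7337 + 52185)/(-2425 + 17248))/(-6149) = (-3274 + 44848/14823)*(-1/6149) = -48485654/14823*(-1/6149) = 48485654/91146627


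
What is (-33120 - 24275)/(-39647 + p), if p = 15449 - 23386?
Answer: 57395/47584 ≈ 1.2062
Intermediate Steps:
p = -7937
(-33120 - 24275)/(-39647 + p) = (-33120 - 24275)/(-39647 - 7937) = -57395/(-47584) = -57395*(-1/47584) = 57395/47584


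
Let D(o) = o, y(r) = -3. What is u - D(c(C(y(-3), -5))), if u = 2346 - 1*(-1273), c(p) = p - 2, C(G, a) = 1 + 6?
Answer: 3614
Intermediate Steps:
C(G, a) = 7
c(p) = -2 + p
u = 3619 (u = 2346 + 1273 = 3619)
u - D(c(C(y(-3), -5))) = 3619 - (-2 + 7) = 3619 - 1*5 = 3619 - 5 = 3614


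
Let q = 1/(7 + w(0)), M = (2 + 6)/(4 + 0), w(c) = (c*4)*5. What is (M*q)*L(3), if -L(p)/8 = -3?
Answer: 48/7 ≈ 6.8571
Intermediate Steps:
w(c) = 20*c (w(c) = (4*c)*5 = 20*c)
L(p) = 24 (L(p) = -8*(-3) = 24)
M = 2 (M = 8/4 = 8*(¼) = 2)
q = ⅐ (q = 1/(7 + 20*0) = 1/(7 + 0) = 1/7 = ⅐ ≈ 0.14286)
(M*q)*L(3) = (2*(⅐))*24 = (2/7)*24 = 48/7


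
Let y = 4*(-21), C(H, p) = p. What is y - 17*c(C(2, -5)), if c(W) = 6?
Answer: -186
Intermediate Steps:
y = -84
y - 17*c(C(2, -5)) = -84 - 17*6 = -84 - 102 = -186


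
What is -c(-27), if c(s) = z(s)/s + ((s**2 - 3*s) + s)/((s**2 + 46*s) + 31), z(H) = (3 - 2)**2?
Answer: 21623/13014 ≈ 1.6615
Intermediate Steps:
z(H) = 1 (z(H) = 1**2 = 1)
c(s) = 1/s + (s**2 - 2*s)/(31 + s**2 + 46*s) (c(s) = 1/s + ((s**2 - 3*s) + s)/((s**2 + 46*s) + 31) = 1/s + (s**2 - 2*s)/(31 + s**2 + 46*s))
-c(-27) = -(31 + (-27)**3 - 1*(-27)**2 + 46*(-27))/((-27)*(31 + (-27)**2 + 46*(-27))) = -(-1)*(31 - 19683 - 1*729 - 1242)/(27*(31 + 729 - 1242)) = -(-1)*(31 - 19683 - 729 - 1242)/(27*(-482)) = -(-1)*(-1)*(-21623)/(27*482) = -1*(-21623/13014) = 21623/13014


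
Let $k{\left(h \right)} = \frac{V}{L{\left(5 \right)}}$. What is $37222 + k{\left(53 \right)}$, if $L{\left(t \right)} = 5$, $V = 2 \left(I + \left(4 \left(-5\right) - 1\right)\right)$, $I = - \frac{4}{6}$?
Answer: $\frac{111640}{3} \approx 37213.0$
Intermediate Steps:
$I = - \frac{2}{3}$ ($I = \left(-4\right) \frac{1}{6} = - \frac{2}{3} \approx -0.66667$)
$V = - \frac{130}{3}$ ($V = 2 \left(- \frac{2}{3} + \left(4 \left(-5\right) - 1\right)\right) = 2 \left(- \frac{2}{3} - 21\right) = 2 \left(- \frac{65}{3}\right) = - \frac{130}{3} \approx -43.333$)
$k{\left(h \right)} = - \frac{26}{3}$ ($k{\left(h \right)} = \frac{1}{5} \left(- \frac{130}{3}\right) = - \frac{26}{3}$)
$37222 + k{\left(53 \right)} = 37222 - \frac{26}{3} = \frac{111640}{3}$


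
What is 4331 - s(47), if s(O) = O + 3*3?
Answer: 4275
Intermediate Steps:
s(O) = 9 + O (s(O) = O + 9 = 9 + O)
4331 - s(47) = 4331 - (9 + 47) = 4331 - 1*56 = 4331 - 56 = 4275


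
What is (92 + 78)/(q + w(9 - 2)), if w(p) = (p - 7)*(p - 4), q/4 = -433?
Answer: -85/866 ≈ -0.098152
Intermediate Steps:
q = -1732 (q = 4*(-433) = -1732)
w(p) = (-7 + p)*(-4 + p)
(92 + 78)/(q + w(9 - 2)) = (92 + 78)/(-1732 + (28 + (9 - 2)**2 - 11*(9 - 2))) = 170/(-1732 + (28 + 7**2 - 11*7)) = 170/(-1732 + (28 + 49 - 77)) = 170/(-1732 + 0) = 170/(-1732) = 170*(-1/1732) = -85/866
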